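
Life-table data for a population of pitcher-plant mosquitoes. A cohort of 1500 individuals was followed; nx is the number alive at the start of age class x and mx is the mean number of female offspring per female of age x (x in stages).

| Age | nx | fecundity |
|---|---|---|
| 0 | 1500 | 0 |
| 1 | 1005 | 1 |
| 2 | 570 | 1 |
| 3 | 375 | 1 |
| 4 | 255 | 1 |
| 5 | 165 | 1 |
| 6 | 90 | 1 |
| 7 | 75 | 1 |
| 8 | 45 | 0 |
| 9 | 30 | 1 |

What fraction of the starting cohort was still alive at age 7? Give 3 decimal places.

0.050

l_7 = n_7/n_0 = 75/1500 = 0.05 → 0.050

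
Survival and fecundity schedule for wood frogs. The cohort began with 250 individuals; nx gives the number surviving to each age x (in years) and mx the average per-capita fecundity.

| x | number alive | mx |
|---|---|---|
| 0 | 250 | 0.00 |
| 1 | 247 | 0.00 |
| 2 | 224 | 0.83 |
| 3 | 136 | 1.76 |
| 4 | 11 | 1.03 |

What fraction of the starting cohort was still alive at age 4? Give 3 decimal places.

0.044

l_4 = n_4/n_0 = 11/250 = 0.044 → 0.044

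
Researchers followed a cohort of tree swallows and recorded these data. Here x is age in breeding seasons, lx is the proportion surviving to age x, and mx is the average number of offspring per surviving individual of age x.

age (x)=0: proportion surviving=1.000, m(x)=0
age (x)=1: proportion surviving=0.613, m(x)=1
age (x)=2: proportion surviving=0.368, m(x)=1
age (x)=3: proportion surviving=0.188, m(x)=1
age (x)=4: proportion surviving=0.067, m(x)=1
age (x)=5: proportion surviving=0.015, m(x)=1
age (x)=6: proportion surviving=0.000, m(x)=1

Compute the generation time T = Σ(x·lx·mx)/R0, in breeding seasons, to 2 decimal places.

lx·mx: 0, 0.613, 0.368, 0.188, 0.067, 0.015, 0 → R0 = 1.251
x·lx·mx: 0, 0.613, 0.736, 0.564, 0.268, 0.075, 0 → Σ = 2.256
T = 2.256 / 1.251 = 1.803357… → 1.80

1.80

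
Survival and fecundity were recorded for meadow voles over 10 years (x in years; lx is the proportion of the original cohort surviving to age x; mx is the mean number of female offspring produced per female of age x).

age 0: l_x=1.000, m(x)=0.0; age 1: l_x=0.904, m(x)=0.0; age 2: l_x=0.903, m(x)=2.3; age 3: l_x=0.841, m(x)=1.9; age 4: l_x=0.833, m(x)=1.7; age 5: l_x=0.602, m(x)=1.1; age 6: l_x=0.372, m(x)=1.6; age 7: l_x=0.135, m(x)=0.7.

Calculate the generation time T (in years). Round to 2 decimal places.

3.44

lx·mx: 0, 0, 2.0769, 1.5979, 1.4161, 0.6622, 0.5952, 0.0945 → R0 = 6.4428
x·lx·mx: 0, 0, 4.1538, 4.7937, 5.6644, 3.311, 3.5712, 0.6615 → Σ = 22.1556
T = 22.1556 / 6.4428 = 3.438815… → 3.44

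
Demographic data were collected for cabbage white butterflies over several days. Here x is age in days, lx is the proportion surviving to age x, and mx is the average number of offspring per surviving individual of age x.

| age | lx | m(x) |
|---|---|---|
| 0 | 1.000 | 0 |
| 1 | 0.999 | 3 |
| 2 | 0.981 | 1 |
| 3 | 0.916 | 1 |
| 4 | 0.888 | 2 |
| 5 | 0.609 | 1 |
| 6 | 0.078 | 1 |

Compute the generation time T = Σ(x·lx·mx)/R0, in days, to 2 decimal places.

2.49

lx·mx: 0, 2.997, 0.981, 0.916, 1.776, 0.609, 0.078 → R0 = 7.357
x·lx·mx: 0, 2.997, 1.962, 2.748, 7.104, 3.045, 0.468 → Σ = 18.324
T = 18.324 / 7.357 = 2.490689… → 2.49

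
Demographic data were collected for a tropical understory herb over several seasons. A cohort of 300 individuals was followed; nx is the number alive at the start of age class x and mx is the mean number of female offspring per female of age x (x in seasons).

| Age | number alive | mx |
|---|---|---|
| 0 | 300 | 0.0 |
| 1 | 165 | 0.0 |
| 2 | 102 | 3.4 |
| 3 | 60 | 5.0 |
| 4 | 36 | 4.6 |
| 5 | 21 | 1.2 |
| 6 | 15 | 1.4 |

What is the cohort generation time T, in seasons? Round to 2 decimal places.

2.92

lx = nx/n0 = nx/300: 1, 0.55, 0.34, 0.2, 0.12, 0.07, 0.05
lx·mx: 0, 0, 1.156, 1, 0.552, 0.084, 0.07 → R0 = 2.862
x·lx·mx: 0, 0, 2.312, 3, 2.208, 0.42, 0.42 → Σ = 8.36
T = 8.36 / 2.862 = 2.921034… → 2.92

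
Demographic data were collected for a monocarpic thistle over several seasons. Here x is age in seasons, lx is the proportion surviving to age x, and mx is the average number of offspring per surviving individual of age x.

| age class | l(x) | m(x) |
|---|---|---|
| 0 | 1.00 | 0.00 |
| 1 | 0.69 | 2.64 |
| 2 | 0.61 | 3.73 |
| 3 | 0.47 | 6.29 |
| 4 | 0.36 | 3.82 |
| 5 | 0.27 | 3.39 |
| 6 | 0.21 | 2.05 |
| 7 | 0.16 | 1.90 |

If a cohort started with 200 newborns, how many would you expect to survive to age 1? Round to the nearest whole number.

Expected survivors = N0 · l_1 = 200 × 0.69 = 138 → 138

138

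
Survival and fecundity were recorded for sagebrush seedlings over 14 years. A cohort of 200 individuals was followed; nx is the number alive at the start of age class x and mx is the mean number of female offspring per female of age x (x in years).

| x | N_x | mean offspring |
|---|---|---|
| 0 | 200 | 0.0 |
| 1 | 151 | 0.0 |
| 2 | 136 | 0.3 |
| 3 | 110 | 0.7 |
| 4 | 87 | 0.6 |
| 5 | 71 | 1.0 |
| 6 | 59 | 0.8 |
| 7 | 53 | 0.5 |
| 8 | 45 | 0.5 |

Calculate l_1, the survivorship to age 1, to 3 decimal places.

l_1 = n_1/n_0 = 151/200 = 0.755 → 0.755

0.755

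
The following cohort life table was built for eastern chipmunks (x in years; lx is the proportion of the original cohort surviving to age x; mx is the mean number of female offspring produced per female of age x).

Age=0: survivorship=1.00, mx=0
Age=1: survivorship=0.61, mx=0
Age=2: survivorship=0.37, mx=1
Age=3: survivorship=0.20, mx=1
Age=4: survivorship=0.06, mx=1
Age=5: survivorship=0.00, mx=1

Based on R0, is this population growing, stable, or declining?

R0 = Σ lx·mx = 0 + 0 + 0.37 + 0.2 + 0.06 + 0 = 0.63
R0 < 1, so the population is declining.

declining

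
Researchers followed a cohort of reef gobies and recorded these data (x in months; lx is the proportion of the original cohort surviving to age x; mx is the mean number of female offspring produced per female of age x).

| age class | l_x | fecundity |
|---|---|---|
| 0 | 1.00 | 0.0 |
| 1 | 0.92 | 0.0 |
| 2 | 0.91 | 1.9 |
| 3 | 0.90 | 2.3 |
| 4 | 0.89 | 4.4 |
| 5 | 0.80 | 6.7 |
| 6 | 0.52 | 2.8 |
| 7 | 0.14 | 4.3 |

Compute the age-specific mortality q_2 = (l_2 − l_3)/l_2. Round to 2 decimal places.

q_2 = (l_2 − l_3) / l_2 = (0.91 − 0.9) / 0.91
     = 0.01 / 0.91 = 0.010989… → 0.01

0.01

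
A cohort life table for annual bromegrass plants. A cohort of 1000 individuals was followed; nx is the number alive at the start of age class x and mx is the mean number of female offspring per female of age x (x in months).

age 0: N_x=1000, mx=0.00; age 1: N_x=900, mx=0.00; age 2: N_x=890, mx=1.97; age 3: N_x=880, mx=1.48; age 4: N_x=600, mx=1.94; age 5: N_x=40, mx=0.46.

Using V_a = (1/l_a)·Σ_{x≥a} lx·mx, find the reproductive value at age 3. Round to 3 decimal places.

2.824

lx = nx/n0 = nx/1000: 1, 0.9, 0.89, 0.88, 0.6, 0.04
lx·mx for x ≥ 3: 1.3024, 1.164, 0.0184 → sum = 2.4848
V_3 = 2.4848 / l_3 = 2.4848 / 0.88 = 2.823636… → 2.824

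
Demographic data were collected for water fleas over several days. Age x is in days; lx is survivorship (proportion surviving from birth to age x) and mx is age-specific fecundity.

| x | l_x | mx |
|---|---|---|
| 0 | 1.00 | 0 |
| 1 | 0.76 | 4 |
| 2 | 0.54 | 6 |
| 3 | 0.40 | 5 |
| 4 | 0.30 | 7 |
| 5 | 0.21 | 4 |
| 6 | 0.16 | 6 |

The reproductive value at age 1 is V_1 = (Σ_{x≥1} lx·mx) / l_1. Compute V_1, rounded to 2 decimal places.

lx·mx for x ≥ 1: 3.04, 3.24, 2, 2.1, 0.84, 0.96 → sum = 12.18
V_1 = 12.18 / l_1 = 12.18 / 0.76 = 16.026316… → 16.03

16.03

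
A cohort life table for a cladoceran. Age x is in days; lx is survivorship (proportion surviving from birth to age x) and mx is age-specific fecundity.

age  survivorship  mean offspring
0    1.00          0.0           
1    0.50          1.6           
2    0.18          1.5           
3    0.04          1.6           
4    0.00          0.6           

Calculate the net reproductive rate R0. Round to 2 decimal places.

1.13

lx·mx by age: 0, 0.8, 0.27, 0.064, 0
R0 = Σ lx·mx = 1.134 → 1.13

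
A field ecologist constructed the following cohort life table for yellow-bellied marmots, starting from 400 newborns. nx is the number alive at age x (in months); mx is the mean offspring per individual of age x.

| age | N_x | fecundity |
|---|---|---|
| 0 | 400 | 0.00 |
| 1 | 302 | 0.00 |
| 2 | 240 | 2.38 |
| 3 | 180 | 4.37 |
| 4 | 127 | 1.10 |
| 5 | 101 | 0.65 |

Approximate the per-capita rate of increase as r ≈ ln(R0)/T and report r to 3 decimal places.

lx = nx/n0 = nx/400: 1, 0.755, 0.6, 0.45, 0.3175, 0.2525
R0 = Σ lx·mx = 0 + 0 + 1.428 + 1.9665 + 0.34925… + 0.16413… = 3.907875
Σ x·lx·mx = 10.973125; T = 10.973125/3.907875 = 2.80795…
r ≈ ln(R0)/T = ln(3.907875)/2.80795… = 0.4854… → 0.485

0.485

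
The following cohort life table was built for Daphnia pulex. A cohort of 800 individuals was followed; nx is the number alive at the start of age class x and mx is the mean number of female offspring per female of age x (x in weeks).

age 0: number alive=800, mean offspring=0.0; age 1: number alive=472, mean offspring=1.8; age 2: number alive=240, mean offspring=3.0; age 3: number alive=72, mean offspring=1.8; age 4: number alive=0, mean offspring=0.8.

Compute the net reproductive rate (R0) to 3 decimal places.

2.124

lx = nx/n0 = nx/800: 1, 0.59, 0.3, 0.09, 0
lx·mx by age: 0, 1.062, 0.9, 0.162, 0
R0 = Σ lx·mx = 2.124 → 2.124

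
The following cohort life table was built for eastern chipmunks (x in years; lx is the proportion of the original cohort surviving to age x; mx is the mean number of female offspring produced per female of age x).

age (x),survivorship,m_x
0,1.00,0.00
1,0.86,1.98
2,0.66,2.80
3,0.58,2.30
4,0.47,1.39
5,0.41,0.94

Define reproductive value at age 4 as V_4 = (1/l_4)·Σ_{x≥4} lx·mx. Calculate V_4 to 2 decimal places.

lx·mx for x ≥ 4: 0.6533, 0.3854 → sum = 1.0387
V_4 = 1.0387 / l_4 = 1.0387 / 0.47 = 2.21 → 2.21

2.21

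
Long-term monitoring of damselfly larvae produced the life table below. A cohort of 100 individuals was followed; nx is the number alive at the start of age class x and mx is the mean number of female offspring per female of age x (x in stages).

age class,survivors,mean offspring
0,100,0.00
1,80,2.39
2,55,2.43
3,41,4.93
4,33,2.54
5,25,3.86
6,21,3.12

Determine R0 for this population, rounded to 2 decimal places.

7.73

lx = nx/n0 = nx/100: 1, 0.8, 0.55, 0.41, 0.33, 0.25, 0.21
lx·mx by age: 0, 1.912, 1.3365, 2.0213, 0.8382, 0.965, 0.6552
R0 = Σ lx·mx = 7.7282 → 7.73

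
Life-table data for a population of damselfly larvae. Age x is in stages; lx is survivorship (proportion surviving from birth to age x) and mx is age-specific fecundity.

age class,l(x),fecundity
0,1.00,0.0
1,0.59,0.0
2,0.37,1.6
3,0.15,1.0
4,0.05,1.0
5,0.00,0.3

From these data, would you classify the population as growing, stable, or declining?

R0 = Σ lx·mx = 0 + 0 + 0.592 + 0.15 + 0.05 + 0 = 0.792
R0 < 1, so the population is declining.

declining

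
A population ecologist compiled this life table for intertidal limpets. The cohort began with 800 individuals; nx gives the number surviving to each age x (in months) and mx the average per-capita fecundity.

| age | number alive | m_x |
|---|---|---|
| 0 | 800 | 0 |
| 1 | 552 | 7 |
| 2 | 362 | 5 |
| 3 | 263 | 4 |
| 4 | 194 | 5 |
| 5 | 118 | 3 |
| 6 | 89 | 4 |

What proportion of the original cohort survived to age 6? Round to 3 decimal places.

0.111

l_6 = n_6/n_0 = 89/800 = 0.11125 → 0.111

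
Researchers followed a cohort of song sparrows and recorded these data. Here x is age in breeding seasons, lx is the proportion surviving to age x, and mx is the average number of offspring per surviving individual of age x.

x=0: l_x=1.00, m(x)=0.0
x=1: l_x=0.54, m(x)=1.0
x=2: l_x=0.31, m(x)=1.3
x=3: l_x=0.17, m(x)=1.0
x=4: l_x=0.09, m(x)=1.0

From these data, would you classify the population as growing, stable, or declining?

R0 = Σ lx·mx = 0 + 0.54 + 0.403 + 0.17 + 0.09 = 1.203
R0 > 1, so the population is growing.

growing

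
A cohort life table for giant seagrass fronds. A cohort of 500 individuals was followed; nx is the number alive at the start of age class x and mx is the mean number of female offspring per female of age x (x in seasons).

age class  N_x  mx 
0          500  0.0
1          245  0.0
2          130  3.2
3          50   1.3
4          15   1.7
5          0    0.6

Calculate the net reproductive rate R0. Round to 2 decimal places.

1.01

lx = nx/n0 = nx/500: 1, 0.49, 0.26, 0.1, 0.03, 0
lx·mx by age: 0, 0, 0.832, 0.13, 0.051, 0
R0 = Σ lx·mx = 1.013 → 1.01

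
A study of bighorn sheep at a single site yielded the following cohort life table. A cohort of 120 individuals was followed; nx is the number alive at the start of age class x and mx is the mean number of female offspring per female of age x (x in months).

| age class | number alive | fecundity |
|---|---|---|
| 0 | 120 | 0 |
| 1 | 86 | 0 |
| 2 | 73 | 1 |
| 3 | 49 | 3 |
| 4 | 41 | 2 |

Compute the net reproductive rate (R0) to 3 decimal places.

2.517

lx = nx/n0 = nx/120: 1, 0.71667…, 0.60833…, 0.40833…, 0.34167…
lx·mx by age: 0, 0, 0.608333…, 1.225…, 0.683333…
R0 = Σ lx·mx = 2.516667… → 2.517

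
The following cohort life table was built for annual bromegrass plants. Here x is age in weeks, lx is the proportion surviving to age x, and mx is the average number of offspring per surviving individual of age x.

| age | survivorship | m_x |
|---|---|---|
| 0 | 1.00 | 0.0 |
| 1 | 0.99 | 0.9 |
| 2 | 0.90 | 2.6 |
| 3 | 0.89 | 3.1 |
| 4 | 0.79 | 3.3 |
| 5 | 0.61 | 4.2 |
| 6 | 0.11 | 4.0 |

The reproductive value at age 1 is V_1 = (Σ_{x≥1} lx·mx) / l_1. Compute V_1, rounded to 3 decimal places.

11.716

lx·mx for x ≥ 1: 0.891, 2.34, 2.759, 2.607, 2.562, 0.44 → sum = 11.599
V_1 = 11.599 / l_1 = 11.599 / 0.99 = 11.716162… → 11.716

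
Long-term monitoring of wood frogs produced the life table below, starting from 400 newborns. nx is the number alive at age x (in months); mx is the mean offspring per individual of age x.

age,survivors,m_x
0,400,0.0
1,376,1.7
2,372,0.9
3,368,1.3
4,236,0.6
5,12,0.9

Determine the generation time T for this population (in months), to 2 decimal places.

2.10

lx = nx/n0 = nx/400: 1, 0.94, 0.93, 0.92, 0.59, 0.03
lx·mx: 0, 1.598, 0.837, 1.196, 0.354, 0.027 → R0 = 4.012
x·lx·mx: 0, 1.598, 1.674, 3.588, 1.416, 0.135 → Σ = 8.411
T = 8.411 / 4.012 = 2.096461… → 2.10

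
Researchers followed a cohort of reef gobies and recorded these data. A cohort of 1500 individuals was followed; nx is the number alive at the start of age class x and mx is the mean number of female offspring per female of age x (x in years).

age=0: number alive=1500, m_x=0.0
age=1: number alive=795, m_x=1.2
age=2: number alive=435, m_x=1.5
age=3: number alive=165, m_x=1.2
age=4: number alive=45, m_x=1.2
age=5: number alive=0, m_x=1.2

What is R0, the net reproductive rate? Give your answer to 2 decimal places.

1.24

lx = nx/n0 = nx/1500: 1, 0.53, 0.29, 0.11, 0.03, 0
lx·mx by age: 0, 0.636, 0.435, 0.132, 0.036, 0
R0 = Σ lx·mx = 1.239 → 1.24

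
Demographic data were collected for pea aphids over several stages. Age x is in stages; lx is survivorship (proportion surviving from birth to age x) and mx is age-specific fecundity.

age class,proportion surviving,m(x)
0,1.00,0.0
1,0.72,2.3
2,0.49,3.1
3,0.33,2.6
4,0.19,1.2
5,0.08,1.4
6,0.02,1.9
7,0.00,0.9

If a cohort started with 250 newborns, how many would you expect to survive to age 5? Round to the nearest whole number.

20

Expected survivors = N0 · l_5 = 250 × 0.08 = 20 → 20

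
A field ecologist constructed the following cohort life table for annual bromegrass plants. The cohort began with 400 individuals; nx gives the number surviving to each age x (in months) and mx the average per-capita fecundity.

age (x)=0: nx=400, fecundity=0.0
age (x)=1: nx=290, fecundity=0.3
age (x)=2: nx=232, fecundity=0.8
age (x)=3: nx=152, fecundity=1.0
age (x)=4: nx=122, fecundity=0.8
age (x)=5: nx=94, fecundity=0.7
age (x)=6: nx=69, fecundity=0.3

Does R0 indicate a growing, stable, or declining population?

lx = nx/n0 = nx/400: 1, 0.725, 0.58, 0.38, 0.305, 0.235, 0.1725
R0 = Σ lx·mx = 0 + 0.2175 + 0.464 + 0.38 + 0.244 + 0.1645 + 0.05175 = 1.52175
R0 > 1, so the population is growing.

growing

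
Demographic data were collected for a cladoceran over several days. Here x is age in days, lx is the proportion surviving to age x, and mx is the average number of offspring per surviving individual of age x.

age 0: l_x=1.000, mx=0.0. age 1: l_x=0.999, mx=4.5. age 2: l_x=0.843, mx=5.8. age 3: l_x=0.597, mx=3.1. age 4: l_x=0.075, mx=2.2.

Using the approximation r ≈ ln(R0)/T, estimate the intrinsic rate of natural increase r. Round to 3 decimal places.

1.354

R0 = Σ lx·mx = 0 + 4.4955 + 4.8894 + 1.8507 + 0.165 = 11.4006
Σ x·lx·mx = 20.4864; T = 20.4864/11.4006 = 1.79696…
r ≈ ln(R0)/T = ln(11.4006)/1.79696… = 1.35433… → 1.354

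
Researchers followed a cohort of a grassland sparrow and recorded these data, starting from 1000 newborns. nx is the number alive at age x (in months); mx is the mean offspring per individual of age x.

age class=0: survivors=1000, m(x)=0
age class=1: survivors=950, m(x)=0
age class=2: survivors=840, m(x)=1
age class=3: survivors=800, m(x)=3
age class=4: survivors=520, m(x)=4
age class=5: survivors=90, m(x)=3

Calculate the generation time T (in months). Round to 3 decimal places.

3.318

lx = nx/n0 = nx/1000: 1, 0.95, 0.84, 0.8, 0.52, 0.09
lx·mx: 0, 0, 0.84, 2.4, 2.08, 0.27 → R0 = 5.59
x·lx·mx: 0, 0, 1.68, 7.2, 8.32, 1.35 → Σ = 18.55
T = 18.55 / 5.59 = 3.318426… → 3.318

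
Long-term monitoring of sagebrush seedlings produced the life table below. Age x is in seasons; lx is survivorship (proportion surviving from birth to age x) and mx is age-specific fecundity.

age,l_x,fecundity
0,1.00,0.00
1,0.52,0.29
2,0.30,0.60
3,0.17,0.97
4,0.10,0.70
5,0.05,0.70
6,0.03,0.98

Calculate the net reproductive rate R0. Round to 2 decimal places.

lx·mx by age: 0, 0.1508, 0.18, 0.1649, 0.07, 0.035, 0.0294
R0 = Σ lx·mx = 0.6301 → 0.63

0.63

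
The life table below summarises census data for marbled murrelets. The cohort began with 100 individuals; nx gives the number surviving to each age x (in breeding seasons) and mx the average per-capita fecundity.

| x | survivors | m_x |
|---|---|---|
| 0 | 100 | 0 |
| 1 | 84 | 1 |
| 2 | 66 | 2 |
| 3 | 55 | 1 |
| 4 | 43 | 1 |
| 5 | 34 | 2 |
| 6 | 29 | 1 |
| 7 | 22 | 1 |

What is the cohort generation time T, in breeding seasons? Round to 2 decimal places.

lx = nx/n0 = nx/100: 1, 0.84, 0.66, 0.55, 0.43, 0.34, 0.29, 0.22
lx·mx: 0, 0.84, 1.32, 0.55, 0.43, 0.68, 0.29, 0.22 → R0 = 4.33
x·lx·mx: 0, 0.84, 2.64, 1.65, 1.72, 3.4, 1.74, 1.54 → Σ = 13.53
T = 13.53 / 4.33 = 3.124711… → 3.12

3.12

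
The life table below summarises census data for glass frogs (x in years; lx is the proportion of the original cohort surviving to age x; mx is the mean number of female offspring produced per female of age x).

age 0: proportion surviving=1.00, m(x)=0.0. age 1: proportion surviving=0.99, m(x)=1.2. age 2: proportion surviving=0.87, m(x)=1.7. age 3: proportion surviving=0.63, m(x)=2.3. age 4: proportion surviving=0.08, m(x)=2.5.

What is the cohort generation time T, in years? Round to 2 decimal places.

lx·mx: 0, 1.188, 1.479, 1.449, 0.2 → R0 = 4.316
x·lx·mx: 0, 1.188, 2.958, 4.347, 0.8 → Σ = 9.293
T = 9.293 / 4.316 = 2.153151… → 2.15

2.15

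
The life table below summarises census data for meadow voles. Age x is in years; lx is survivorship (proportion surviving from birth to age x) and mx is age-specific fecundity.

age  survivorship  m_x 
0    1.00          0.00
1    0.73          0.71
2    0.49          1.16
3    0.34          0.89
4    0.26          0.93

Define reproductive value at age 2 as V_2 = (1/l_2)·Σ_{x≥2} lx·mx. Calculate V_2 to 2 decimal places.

2.27

lx·mx for x ≥ 2: 0.5684, 0.3026, 0.2418 → sum = 1.1128
V_2 = 1.1128 / l_2 = 1.1128 / 0.49 = 2.27102… → 2.27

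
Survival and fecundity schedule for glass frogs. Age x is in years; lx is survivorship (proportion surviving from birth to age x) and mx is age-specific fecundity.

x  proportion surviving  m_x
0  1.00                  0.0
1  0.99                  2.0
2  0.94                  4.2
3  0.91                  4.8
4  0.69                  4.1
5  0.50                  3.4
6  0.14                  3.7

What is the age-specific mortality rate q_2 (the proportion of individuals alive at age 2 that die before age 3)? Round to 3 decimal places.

q_2 = (l_2 − l_3) / l_2 = (0.94 − 0.91) / 0.94
     = 0.03 / 0.94 = 0.031915… → 0.032

0.032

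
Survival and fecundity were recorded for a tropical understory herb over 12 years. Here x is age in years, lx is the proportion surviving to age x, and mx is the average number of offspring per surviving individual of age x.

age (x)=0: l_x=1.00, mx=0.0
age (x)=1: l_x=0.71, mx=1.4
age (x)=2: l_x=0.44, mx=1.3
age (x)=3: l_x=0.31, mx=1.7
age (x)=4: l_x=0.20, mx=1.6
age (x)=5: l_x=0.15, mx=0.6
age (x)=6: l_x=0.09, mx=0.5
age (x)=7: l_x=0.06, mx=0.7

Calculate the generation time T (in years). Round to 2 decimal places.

lx·mx: 0, 0.994, 0.572, 0.527, 0.32, 0.09, 0.045, 0.042 → R0 = 2.59
x·lx·mx: 0, 0.994, 1.144, 1.581, 1.28, 0.45, 0.27, 0.294 → Σ = 6.013
T = 6.013 / 2.59 = 2.321622… → 2.32

2.32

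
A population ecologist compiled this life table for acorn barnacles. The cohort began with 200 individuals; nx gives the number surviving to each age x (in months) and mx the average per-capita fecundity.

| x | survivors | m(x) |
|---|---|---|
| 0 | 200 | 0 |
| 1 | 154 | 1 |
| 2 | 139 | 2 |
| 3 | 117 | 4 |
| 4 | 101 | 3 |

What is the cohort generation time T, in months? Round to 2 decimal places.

2.76

lx = nx/n0 = nx/200: 1, 0.77, 0.695, 0.585, 0.505
lx·mx: 0, 0.77, 1.39, 2.34, 1.515 → R0 = 6.015
x·lx·mx: 0, 0.77, 2.78, 7.02, 6.06 → Σ = 16.63
T = 16.63 / 6.015 = 2.764755… → 2.76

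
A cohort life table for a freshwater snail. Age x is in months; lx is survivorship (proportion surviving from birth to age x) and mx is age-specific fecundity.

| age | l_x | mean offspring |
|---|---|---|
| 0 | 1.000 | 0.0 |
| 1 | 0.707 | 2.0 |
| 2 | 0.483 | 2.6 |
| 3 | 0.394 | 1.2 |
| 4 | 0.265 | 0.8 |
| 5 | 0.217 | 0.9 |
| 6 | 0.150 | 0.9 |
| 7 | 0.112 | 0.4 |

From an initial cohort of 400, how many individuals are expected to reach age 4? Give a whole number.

Expected survivors = N0 · l_4 = 400 × 0.265 = 106 → 106

106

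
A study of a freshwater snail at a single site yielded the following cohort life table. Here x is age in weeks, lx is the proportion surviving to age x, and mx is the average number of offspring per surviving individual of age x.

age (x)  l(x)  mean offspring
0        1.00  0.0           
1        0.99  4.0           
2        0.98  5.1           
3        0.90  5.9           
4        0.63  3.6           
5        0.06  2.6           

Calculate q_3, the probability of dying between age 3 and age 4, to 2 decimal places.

q_3 = (l_3 − l_4) / l_3 = (0.9 − 0.63) / 0.9
     = 0.27 / 0.9 = 0.3 → 0.30

0.30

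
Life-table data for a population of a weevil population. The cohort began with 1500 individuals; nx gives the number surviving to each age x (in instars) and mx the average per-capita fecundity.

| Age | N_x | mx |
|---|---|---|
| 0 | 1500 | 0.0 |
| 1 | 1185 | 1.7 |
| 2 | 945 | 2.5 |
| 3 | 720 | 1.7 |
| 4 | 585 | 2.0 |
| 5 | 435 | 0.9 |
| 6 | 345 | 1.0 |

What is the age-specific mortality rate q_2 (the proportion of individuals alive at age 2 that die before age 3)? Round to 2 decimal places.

0.24

lx = nx/n0 = nx/1500: 1, 0.79, 0.63, 0.48, 0.39, 0.29, 0.23
q_2 = (l_2 − l_3) / l_2 = (0.63 − 0.48) / 0.63
     = 0.15 / 0.63 = 0.238095… → 0.24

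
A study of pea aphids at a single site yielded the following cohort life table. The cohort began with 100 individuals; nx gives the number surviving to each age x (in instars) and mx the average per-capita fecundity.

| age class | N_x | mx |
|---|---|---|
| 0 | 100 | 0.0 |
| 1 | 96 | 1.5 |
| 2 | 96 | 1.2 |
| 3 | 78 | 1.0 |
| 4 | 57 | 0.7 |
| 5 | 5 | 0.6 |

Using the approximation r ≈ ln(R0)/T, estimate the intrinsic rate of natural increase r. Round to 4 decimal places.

0.6482

lx = nx/n0 = nx/100: 1, 0.96, 0.96, 0.78, 0.57, 0.05
R0 = Σ lx·mx = 0 + 1.44 + 1.152 + 0.78 + 0.399 + 0.03 = 3.801
Σ x·lx·mx = 7.83; T = 7.83/3.801 = 2.05998…
r ≈ ln(R0)/T = ln(3.801)/2.05998… = 0.648191… → 0.6482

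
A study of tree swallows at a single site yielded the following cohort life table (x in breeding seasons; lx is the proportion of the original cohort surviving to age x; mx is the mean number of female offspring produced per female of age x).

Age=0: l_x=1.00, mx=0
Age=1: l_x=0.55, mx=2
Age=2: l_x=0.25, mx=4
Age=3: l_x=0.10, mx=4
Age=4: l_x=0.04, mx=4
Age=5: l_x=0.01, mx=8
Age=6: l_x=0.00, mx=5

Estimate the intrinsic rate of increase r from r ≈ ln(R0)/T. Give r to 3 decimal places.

R0 = Σ lx·mx = 0 + 1.1 + 1 + 0.4 + 0.16 + 0.08 + 0 = 2.74
Σ x·lx·mx = 5.34; T = 5.34/2.74 = 1.94891…
r ≈ ln(R0)/T = ln(2.74)/1.94891… = 0.51719… → 0.517

0.517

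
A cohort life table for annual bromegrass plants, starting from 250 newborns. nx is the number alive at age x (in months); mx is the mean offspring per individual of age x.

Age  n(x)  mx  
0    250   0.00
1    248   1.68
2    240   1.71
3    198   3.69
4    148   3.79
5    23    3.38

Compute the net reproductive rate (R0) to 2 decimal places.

lx = nx/n0 = nx/250: 1, 0.992, 0.96, 0.792, 0.592, 0.092
lx·mx by age: 0, 1.66656, 1.6416, 2.92248, 2.24368, 0.31096
R0 = Σ lx·mx = 8.78528 → 8.79

8.79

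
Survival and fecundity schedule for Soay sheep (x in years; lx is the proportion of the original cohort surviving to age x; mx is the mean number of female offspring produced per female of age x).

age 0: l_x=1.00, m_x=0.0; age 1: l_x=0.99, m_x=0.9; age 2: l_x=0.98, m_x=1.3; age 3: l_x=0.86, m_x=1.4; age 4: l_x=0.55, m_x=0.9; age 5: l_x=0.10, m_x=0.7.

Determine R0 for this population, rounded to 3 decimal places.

lx·mx by age: 0, 0.891, 1.274, 1.204, 0.495, 0.07
R0 = Σ lx·mx = 3.934 → 3.934

3.934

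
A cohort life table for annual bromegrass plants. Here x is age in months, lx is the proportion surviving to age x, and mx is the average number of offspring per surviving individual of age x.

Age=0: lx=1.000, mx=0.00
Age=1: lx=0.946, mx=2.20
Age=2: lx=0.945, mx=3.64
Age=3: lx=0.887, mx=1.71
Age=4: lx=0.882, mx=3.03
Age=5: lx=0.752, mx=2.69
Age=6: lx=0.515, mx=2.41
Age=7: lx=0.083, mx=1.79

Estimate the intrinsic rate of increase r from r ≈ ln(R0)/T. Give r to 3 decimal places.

R0 = Σ lx·mx = 0 + 2.0812 + 3.4398 + 1.51677 + 2.67246 + 2.02288 + 1.24115 + 0.14857 = 13.12283
Σ x·lx·mx = 42.80224; T = 42.80224/13.12283 = 3.26166…
r ≈ ln(R0)/T = ln(13.12283)/3.26166… = 0.78928… → 0.789

0.789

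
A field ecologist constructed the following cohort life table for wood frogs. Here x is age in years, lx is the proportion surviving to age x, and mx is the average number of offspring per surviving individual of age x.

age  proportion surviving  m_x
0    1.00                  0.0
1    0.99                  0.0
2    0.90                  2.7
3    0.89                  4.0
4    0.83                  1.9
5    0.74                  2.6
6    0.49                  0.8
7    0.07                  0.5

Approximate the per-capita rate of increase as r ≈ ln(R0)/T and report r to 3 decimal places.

R0 = Σ lx·mx = 0 + 0 + 2.43 + 3.56 + 1.577 + 1.924 + 0.392 + 0.035 = 9.918
Σ x·lx·mx = 34.065; T = 34.065/9.918 = 3.43466…
r ≈ ln(R0)/T = ln(9.918)/3.43466… = 0.668… → 0.668

0.668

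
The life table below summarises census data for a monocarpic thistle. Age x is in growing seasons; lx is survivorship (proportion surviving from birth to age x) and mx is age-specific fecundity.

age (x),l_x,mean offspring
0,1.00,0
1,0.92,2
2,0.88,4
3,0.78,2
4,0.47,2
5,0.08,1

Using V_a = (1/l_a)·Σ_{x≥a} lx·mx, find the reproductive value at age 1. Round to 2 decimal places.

8.63

lx·mx for x ≥ 1: 1.84, 3.52, 1.56, 0.94, 0.08 → sum = 7.94
V_1 = 7.94 / l_1 = 7.94 / 0.92 = 8.630435… → 8.63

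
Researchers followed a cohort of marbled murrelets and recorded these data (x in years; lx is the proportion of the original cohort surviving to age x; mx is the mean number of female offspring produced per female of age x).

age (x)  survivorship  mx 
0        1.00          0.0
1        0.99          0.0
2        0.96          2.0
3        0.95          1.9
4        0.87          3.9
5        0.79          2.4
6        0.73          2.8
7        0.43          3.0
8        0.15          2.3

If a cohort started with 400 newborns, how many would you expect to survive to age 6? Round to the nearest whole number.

Expected survivors = N0 · l_6 = 400 × 0.73 = 292 → 292

292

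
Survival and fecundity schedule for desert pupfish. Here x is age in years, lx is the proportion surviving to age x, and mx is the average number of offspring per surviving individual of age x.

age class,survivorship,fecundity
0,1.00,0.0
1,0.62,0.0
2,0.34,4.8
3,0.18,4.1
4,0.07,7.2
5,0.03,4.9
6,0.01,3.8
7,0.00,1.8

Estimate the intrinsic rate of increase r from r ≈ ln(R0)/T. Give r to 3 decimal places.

R0 = Σ lx·mx = 0 + 0 + 1.632 + 0.738 + 0.504 + 0.147 + 0.038 + 0 = 3.059
Σ x·lx·mx = 8.457; T = 8.457/3.059 = 2.76463…
r ≈ ln(R0)/T = ln(3.059)/2.76463… = 0.40443… → 0.404

0.404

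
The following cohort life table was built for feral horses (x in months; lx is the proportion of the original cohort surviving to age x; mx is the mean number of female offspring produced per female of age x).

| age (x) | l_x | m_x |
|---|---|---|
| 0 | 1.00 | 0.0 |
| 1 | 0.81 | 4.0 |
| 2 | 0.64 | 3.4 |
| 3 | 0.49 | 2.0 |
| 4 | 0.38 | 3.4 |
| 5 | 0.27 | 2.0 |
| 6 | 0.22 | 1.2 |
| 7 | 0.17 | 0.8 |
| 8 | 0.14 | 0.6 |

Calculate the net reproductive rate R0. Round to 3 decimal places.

lx·mx by age: 0, 3.24, 2.176, 0.98, 1.292, 0.54, 0.264, 0.136, 0.084
R0 = Σ lx·mx = 8.712 → 8.712

8.712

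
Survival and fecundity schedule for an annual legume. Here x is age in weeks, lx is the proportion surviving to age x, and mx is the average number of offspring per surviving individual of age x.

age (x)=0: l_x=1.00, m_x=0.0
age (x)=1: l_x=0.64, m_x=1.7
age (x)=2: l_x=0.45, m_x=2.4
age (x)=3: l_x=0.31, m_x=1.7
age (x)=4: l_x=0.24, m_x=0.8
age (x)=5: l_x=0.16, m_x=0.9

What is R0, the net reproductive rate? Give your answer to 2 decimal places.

3.03

lx·mx by age: 0, 1.088, 1.08, 0.527, 0.192, 0.144
R0 = Σ lx·mx = 3.031 → 3.03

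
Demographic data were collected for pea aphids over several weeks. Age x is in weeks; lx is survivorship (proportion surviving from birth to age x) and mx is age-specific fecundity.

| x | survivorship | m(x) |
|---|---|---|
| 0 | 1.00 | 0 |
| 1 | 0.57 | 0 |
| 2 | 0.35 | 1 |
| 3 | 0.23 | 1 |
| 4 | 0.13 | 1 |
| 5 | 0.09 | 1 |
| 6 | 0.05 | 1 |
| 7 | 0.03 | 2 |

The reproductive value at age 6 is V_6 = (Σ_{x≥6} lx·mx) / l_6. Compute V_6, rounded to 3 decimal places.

2.200

lx·mx for x ≥ 6: 0.05, 0.06 → sum = 0.11
V_6 = 0.11 / l_6 = 0.11 / 0.05 = 2.2 → 2.200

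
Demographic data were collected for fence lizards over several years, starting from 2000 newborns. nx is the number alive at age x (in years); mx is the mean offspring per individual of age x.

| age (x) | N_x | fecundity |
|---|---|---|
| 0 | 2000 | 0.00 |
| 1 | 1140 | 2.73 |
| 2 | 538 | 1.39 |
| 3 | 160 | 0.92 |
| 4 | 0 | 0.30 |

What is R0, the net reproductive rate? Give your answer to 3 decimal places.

2.004

lx = nx/n0 = nx/2000: 1, 0.57, 0.269, 0.08, 0
lx·mx by age: 0, 1.5561, 0.37391, 0.0736, 0
R0 = Σ lx·mx = 2.00361 → 2.004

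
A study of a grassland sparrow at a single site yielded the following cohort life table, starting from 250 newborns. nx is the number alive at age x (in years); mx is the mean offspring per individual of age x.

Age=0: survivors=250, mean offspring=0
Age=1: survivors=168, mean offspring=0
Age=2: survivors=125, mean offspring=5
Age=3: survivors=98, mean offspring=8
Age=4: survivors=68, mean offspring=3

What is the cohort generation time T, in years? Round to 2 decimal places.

2.74

lx = nx/n0 = nx/250: 1, 0.672, 0.5, 0.392, 0.272
lx·mx: 0, 0, 2.5, 3.136, 0.816 → R0 = 6.452
x·lx·mx: 0, 0, 5, 9.408, 3.264 → Σ = 17.672
T = 17.672 / 6.452 = 2.738996… → 2.74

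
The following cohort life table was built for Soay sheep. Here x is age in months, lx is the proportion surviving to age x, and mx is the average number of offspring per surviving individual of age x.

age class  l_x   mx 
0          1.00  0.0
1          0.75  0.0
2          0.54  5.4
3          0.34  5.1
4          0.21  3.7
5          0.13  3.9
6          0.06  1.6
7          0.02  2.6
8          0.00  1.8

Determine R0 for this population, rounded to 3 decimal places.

lx·mx by age: 0, 0, 2.916, 1.734, 0.777, 0.507, 0.096, 0.052, 0
R0 = Σ lx·mx = 6.082 → 6.082

6.082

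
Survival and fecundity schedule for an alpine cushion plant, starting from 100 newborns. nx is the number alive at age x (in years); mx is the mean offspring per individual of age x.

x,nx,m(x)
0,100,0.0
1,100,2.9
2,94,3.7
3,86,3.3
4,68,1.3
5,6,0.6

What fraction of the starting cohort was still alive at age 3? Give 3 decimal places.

0.860

l_3 = n_3/n_0 = 86/100 = 0.86 → 0.860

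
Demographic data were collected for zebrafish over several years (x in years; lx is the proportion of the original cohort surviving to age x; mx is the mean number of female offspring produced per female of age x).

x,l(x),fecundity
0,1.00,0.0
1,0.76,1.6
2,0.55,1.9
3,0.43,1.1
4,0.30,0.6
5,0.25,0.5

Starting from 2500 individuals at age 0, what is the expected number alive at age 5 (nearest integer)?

625

Expected survivors = N0 · l_5 = 2500 × 0.25 = 625 → 625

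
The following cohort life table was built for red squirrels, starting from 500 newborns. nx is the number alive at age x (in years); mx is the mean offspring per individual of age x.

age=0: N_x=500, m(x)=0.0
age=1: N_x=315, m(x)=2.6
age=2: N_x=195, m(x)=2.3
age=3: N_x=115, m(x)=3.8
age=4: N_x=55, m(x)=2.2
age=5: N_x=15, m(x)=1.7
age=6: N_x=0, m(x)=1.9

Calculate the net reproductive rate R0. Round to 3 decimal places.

lx = nx/n0 = nx/500: 1, 0.63, 0.39, 0.23, 0.11, 0.03, 0
lx·mx by age: 0, 1.638, 0.897, 0.874, 0.242, 0.051, 0
R0 = Σ lx·mx = 3.702 → 3.702

3.702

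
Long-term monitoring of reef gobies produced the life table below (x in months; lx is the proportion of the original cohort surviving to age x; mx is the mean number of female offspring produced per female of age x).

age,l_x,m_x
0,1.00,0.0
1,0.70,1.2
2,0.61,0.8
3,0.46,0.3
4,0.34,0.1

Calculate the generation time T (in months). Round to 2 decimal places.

1.58

lx·mx: 0, 0.84, 0.488, 0.138, 0.034 → R0 = 1.5
x·lx·mx: 0, 0.84, 0.976, 0.414, 0.136 → Σ = 2.366
T = 2.366 / 1.5 = 1.577333… → 1.58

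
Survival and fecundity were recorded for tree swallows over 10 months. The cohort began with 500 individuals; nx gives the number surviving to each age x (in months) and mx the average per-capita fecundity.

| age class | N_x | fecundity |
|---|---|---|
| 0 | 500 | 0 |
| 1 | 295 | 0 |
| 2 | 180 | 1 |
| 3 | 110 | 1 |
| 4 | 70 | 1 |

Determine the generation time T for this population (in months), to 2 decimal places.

lx = nx/n0 = nx/500: 1, 0.59, 0.36, 0.22, 0.14
lx·mx: 0, 0, 0.36, 0.22, 0.14 → R0 = 0.72
x·lx·mx: 0, 0, 0.72, 0.66, 0.56 → Σ = 1.94
T = 1.94 / 0.72 = 2.694444… → 2.69

2.69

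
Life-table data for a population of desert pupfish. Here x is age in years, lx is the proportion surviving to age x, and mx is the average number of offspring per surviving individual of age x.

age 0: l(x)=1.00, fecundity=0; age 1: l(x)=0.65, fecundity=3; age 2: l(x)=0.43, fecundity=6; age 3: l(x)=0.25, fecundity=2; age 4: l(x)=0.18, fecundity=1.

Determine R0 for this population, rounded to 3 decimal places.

5.210

lx·mx by age: 0, 1.95, 2.58, 0.5, 0.18
R0 = Σ lx·mx = 5.21 → 5.210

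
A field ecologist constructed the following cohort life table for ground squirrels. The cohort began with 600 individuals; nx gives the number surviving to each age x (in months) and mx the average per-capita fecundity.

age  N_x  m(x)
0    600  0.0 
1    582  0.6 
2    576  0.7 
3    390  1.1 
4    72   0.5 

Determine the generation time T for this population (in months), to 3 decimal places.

2.125

lx = nx/n0 = nx/600: 1, 0.97, 0.96, 0.65, 0.12
lx·mx: 0, 0.582, 0.672, 0.715, 0.06 → R0 = 2.029
x·lx·mx: 0, 0.582, 1.344, 2.145, 0.24 → Σ = 4.311
T = 4.311 / 2.029 = 2.124692… → 2.125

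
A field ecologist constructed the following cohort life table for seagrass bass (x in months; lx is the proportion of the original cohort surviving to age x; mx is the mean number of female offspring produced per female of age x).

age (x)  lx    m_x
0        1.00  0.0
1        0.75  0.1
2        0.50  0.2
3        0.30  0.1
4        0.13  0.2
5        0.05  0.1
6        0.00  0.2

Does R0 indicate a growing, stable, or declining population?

R0 = Σ lx·mx = 0 + 0.075 + 0.1 + 0.03 + 0.026 + 0.005 + 0 = 0.236
R0 < 1, so the population is declining.

declining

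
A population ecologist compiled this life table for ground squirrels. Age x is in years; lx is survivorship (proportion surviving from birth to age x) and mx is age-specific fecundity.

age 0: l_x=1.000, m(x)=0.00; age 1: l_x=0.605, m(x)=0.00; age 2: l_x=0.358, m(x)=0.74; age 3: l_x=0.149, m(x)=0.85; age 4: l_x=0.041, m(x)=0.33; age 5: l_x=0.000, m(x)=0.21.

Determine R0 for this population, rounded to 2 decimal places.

lx·mx by age: 0, 0, 0.26492, 0.12665, 0.01353, 0
R0 = Σ lx·mx = 0.4051 → 0.41

0.41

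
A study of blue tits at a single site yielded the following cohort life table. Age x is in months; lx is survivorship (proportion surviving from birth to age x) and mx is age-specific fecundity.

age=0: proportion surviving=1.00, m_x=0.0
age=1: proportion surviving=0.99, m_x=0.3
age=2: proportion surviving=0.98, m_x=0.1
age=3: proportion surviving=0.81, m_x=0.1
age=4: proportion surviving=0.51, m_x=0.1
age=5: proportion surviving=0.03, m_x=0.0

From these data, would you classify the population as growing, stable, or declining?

declining

R0 = Σ lx·mx = 0 + 0.297 + 0.098 + 0.081 + 0.051 + 0 = 0.527
R0 < 1, so the population is declining.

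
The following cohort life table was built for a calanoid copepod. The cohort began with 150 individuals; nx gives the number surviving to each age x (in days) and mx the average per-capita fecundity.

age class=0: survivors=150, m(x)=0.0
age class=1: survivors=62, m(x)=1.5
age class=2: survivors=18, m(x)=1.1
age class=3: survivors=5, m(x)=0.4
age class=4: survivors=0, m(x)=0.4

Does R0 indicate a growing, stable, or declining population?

declining

lx = nx/n0 = nx/150: 1, 0.41333…, 0.12, 0.03333…, 0
R0 = Σ lx·mx = 0 + 0.62… + 0.132 + 0.013333… + 0 = 0.765333…
R0 < 1, so the population is declining.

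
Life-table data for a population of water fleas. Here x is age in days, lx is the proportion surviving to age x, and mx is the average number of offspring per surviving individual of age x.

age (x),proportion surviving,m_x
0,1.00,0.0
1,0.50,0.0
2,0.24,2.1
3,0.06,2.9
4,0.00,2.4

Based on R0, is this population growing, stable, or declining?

declining

R0 = Σ lx·mx = 0 + 0 + 0.504 + 0.174 + 0 = 0.678
R0 < 1, so the population is declining.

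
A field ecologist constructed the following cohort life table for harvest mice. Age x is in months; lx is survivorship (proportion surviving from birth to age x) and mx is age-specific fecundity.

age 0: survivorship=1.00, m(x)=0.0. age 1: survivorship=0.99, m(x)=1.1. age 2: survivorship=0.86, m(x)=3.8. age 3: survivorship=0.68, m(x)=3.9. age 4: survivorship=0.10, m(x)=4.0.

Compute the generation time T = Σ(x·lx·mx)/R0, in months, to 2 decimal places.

lx·mx: 0, 1.089, 3.268, 2.652, 0.4 → R0 = 7.409
x·lx·mx: 0, 1.089, 6.536, 7.956, 1.6 → Σ = 17.181
T = 17.181 / 7.409 = 2.318936… → 2.32

2.32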